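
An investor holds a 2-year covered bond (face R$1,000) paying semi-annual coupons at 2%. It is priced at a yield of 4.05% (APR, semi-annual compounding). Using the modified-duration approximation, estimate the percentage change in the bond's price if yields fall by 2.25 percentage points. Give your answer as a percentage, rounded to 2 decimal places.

+4.34%

Periodic yield y = 0.02025. Modified duration first:
  t   CF        PV=CF/(1+0.02025)^t    t·PV
  1        10.00         9.8015         9.8015
  2        10.00         9.6070        19.2140
  3        10.00         9.4163        28.2489
  4     1,010.00       932.1697     3,728.6786
  Σ                    960.9944     3,785.9430
P = 960.9944; D_Mac = 3.93961 half-year periods = 1.96980 yrs; D_mod = 1.96980/(1+0.02025) = 1.93071 yrs.
ΔP/P ≈ -D_mod · Δy = -1.93071 × (-0.0225) = +0.043441 = +4.3441%.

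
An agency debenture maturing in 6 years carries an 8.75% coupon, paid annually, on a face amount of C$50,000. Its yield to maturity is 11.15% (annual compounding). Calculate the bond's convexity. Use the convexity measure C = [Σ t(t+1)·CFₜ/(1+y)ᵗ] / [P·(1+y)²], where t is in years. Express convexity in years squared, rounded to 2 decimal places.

With y = 0.1115:
  t   CF        PV=CF/(1+0.1115)^t    t·PV        t(t+1)·PV
  1     4,375.00     3,936.1224     3,936.1224       7,872.2447
  2     4,375.00     3,541.2707     7,082.5414      21,247.6241
  3     4,375.00     3,186.0285     9,558.0855      38,232.3420
  4     4,375.00     2,866.4224    11,465.6896      57,328.4480
  5     4,375.00     2,578.8776    12,894.3878      77,366.3266
  6    54,375.00    28,836.4947   173,018.9683   1,211,132.7784
  Σ                 44,945.2162   217,955.7949   1,413,179.7638
P = 44,945.2162.
Convexity = Σ t(t+1)·PV / [P·(1+y)²] = 1,413,179.7638 / (44,945.2162 × 1.235432) = 25.45042.

25.45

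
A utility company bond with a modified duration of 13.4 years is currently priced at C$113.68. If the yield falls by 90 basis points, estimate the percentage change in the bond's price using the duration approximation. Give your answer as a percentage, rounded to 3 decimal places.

+12.060%

Duration approximation: ΔP/P ≈ -D_mod · Δy = -13.4 × (-0.009) = +0.120600.
As a percentage: +12.0600%.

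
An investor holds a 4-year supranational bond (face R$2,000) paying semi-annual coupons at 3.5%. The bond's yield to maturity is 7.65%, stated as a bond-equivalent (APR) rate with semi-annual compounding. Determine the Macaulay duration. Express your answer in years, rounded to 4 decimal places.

3.7447 years

Periodic yield y = 0.03825. Discount each cash flow and weight by its period:
  t   CF        PV=CF/(1+0.03825)^t    t·PV
  1        35.00        33.7106        33.7106
  2        35.00        32.4686        64.9373
  3        35.00        31.2725        93.8174
  4        35.00        30.1204       120.4815
  5        35.00        29.0107       145.0535
  6        35.00        27.9419       167.6516
  7        35.00        26.9125       188.3877
  8     2,035.00     1,507.1237    12,056.9895
  Σ                  1,718.5609    12,871.0291
Price P = Σ PV = 1,718.5609.
Macaulay duration = Σ(t·PV) / P = 12,871.0291 / 1,718.5609 = 7.48942 half-year periods.
In years: 7.48942 / 2 = 3.74471 years.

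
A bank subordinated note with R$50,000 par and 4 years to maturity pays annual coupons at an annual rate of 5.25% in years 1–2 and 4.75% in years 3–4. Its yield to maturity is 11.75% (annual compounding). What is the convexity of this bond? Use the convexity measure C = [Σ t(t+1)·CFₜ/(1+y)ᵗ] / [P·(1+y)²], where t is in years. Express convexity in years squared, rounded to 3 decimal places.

14.296

With y = 0.1175:
  t   CF        PV=CF/(1+0.1175)^t    t·PV        t(t+1)·PV
  1     2,625.00     2,348.9933     2,348.9933       4,697.9866
  2     2,625.00     2,102.0074     4,204.0148      12,612.0445
  3     2,375.00     1,701.8490     5,105.5469      20,422.1878
  4    52,375.00    33,584.1150   134,336.4601     671,682.3006
  Σ                 39,736.9647   145,995.0152     709,414.5194
P = 39,736.9647.
Convexity = Σ t(t+1)·PV / [P·(1+y)²] = 709,414.5194 / (39,736.9647 × 1.248806) = 14.29586.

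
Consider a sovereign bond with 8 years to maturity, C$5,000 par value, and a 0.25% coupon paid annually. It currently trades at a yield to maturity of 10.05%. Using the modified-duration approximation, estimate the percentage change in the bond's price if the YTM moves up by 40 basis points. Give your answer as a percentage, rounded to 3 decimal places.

Periodic yield y = 0.1005. Modified duration first:
  t   CF        PV=CF/(1+0.1005)^t    t·PV
  1        12.50        11.3585        11.3585
  2        12.50        10.3212        20.6424
  3        12.50         9.3786        28.1359
  4        12.50         8.5222        34.0887
  5        12.50         7.7439        38.7195
  6        12.50         7.0367        42.2203
  7        12.50         6.3941        44.7587
  8     5,012.50     2,329.8825    18,639.0596
  Σ                  2,390.6376    18,858.9836
P = 2,390.6376; D_Mac = 7.88868 yrs; D_mod = 7.88868/(1+0.1005) = 7.16827 yrs.
ΔP/P ≈ -D_mod · Δy = -7.16827 × (+0.004) = -0.028673 = -2.8673%.

-2.867%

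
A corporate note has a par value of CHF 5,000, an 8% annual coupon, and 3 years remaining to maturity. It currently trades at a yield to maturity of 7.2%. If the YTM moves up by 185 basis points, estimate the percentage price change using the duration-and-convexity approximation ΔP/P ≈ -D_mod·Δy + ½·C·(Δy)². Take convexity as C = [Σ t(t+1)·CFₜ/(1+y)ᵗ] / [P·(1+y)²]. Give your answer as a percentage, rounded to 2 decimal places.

-4.65%

With y = 0.072:
  t   CF        PV=CF/(1+0.072)^t    t·PV        t(t+1)·PV
  1       400.00       373.1343       373.1343         746.2687
  2       400.00       348.0731       696.1461       2,088.4384
  3     5,400.00     4,383.3828    13,150.1485      52,600.5942
  Σ                  5,104.5902    14,219.4290      55,435.3012
P = 5,104.5902; D_Mac = 2.78562 yrs; D_mod = 2.59852 yrs; C = 9.45009.
Duration effect: -2.59852 × (+0.0185) = -0.048073
Convexity effect: 0.5 × 9.45009 × (0.0185)² = +0.0016171
ΔP/P ≈ -0.048073 + 0.0016171 = -0.046456 = -4.6456%.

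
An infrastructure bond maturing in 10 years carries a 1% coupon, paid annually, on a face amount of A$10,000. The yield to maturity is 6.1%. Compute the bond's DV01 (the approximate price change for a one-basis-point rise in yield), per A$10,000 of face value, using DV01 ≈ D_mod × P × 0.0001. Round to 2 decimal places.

A$5.56

Periodic yield y = 0.061.
  t   CF        PV=CF/(1+0.061)^t    t·PV
  1       100.00        94.2507        94.2507
  2       100.00        88.8320       177.6639
  3       100.00        83.7247       251.1742
  4       100.00        78.9112       315.6447
  5       100.00        74.3743       371.8717
  6       100.00        70.0983       420.5900
  7       100.00        66.0682       462.4772
  8       100.00        62.2697       498.1578
  9       100.00        58.6897       528.2069
  10   10,100.00     5,586.8567    55,868.5673
  Σ                  6,264.0755    58,988.6044
P = 6,264.0755; D_Mac = 9.41697 yrs; D_mod = 8.87556 yrs.
DV01 ≈ 8.87556 × 6,264.0755 × 0.0001 = 5.559718.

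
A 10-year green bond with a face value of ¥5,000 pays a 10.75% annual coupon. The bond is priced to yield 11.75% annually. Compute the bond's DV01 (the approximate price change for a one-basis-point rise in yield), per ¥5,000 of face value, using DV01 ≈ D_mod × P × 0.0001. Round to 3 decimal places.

¥2.737

Periodic yield y = 0.1175.
  t   CF        PV=CF/(1+0.1175)^t    t·PV
  1       537.50       480.9843       480.9843
  2       537.50       430.4110       860.8221
  3       537.50       385.1553     1,155.4659
  4       537.50       344.6580     1,378.6319
  5       537.50       308.4188     1,542.0939
  6       537.50       275.9900     1,655.9397
  7       537.50       246.9709     1,728.7961
  8       537.50       221.0030     1,768.0242
  9       537.50       197.7656     1,779.8901
  10    5,537.50     1,823.2173    18,232.1725
  Σ                  4,714.5741    30,582.8208
P = 4,714.5741; D_Mac = 6.48687 yrs; D_mod = 5.80480 yrs.
DV01 ≈ 5.80480 × 4,714.5741 × 0.0001 = 2.736718.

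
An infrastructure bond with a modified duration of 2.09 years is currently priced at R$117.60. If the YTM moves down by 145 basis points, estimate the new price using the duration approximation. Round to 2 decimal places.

Duration approximation: ΔP/P ≈ -D_mod · Δy = -2.09 × (-0.0145) = +0.030305.
New price ≈ 117.60 × (1 + 0.030305) = 121.163868.

R$121.16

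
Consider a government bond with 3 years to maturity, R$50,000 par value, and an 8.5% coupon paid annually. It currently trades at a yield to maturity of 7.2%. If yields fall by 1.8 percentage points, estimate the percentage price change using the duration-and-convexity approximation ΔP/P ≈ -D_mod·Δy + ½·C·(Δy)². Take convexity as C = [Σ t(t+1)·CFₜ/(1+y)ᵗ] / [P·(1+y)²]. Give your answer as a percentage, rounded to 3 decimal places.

+4.812%

With y = 0.072:
  t   CF        PV=CF/(1+0.072)^t    t·PV        t(t+1)·PV
  1     4,250.00     3,964.5522     3,964.5522       7,929.1045
  2     4,250.00     3,698.2763     7,396.5527      22,189.6581
  3    54,250.00    44,036.7629   132,110.2886     528,441.1542
  Σ                 51,699.5914   143,471.3935     558,559.9168
P = 51,699.5914; D_Mac = 2.77510 yrs; D_mod = 2.58871 yrs; C = 9.40141.
Duration effect: -2.58871 × (-0.018) = +0.046597
Convexity effect: 0.5 × 9.40141 × (-0.018)² = +0.0015230
ΔP/P ≈ +0.046597 + 0.0015230 = +0.048120 = +4.8120%.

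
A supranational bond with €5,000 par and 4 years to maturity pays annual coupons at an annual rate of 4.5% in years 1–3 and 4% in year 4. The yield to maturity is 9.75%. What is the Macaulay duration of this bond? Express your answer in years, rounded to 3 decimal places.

Periodic yield y = 0.0975. Discount each cash flow and weight by its year:
  t   CF        PV=CF/(1+0.0975)^t    t·PV
  1       225.00       205.0114       205.0114
  2       225.00       186.7985       373.5971
  3       225.00       170.2037       510.6110
  4     5,200.00     3,584.1422    14,336.5687
  Σ                  4,146.1558    15,425.7881
Price P = Σ PV = 4,146.1558.
Macaulay duration = Σ(t·PV) / P = 15,425.7881 / 4,146.1558 = 3.72050 years.

3.721 years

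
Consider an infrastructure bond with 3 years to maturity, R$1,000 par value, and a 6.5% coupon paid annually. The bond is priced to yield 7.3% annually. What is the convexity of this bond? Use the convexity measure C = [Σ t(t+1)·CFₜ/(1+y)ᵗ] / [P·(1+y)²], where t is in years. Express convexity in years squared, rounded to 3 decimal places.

With y = 0.073:
  t   CF        PV=CF/(1+0.073)^t    t·PV        t(t+1)·PV
  1        65.00        60.5778        60.5778         121.1556
  2        65.00        56.4565       112.9130         338.7390
  3     1,065.00       862.0857     2,586.2571      10,345.0284
  Σ                    979.1200     2,759.7479      10,804.9230
P = 979.1200.
Convexity = Σ t(t+1)·PV / [P·(1+y)²] = 10,804.9230 / (979.1200 × 1.151329) = 9.58487.

9.585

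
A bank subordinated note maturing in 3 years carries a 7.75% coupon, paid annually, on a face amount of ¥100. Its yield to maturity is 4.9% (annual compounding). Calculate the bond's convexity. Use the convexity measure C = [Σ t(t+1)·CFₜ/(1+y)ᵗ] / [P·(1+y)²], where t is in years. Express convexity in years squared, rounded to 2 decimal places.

9.93

With y = 0.049:
  t   CF        PV=CF/(1+0.049)^t    t·PV        t(t+1)·PV
  1         7.75         7.3880         7.3880          14.7760
  2         7.75         7.0429        14.0858          42.2573
  3       107.75        93.3449       280.0348       1,120.1394
  Σ                    107.7758       301.5086       1,177.1727
P = 107.7758.
Convexity = Σ t(t+1)·PV / [P·(1+y)²] = 1,177.1727 / (107.7758 × 1.100401) = 9.92585.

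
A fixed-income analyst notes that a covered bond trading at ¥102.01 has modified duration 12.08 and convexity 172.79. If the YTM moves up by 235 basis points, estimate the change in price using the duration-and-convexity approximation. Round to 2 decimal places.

Duration effect: -D_mod·Δy = -12.08 × (+0.0235) = -0.283880
Convexity effect: ½·C·(Δy)² = 0.5 × 172.79 × (0.0235)² = +0.04771163875
ΔP/P ≈ -0.283880 + 0.04771163875 = -0.23616836125
ΔP ≈ 102.01 × (-0.23616836125) = -24.0915345311125.

-¥24.09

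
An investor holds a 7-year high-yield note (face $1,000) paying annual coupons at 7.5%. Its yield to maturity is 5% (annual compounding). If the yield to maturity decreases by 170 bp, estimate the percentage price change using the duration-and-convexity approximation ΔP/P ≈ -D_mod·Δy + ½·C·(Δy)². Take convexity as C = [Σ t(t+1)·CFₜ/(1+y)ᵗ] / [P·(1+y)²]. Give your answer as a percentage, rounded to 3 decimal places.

+9.939%

With y = 0.05:
  t   CF        PV=CF/(1+0.05)^t    t·PV        t(t+1)·PV
  1        75.00        71.4286        71.4286         142.8571
  2        75.00        68.0272       136.0544         408.1633
  3        75.00        64.7878       194.3635         777.4538
  4        75.00        61.7027       246.8107       1,234.0537
  5        75.00        58.7645       293.8223       1,762.9339
  6        75.00        55.9662       335.7969       2,350.5785
  7     1,075.00       763.9824     5,347.8770      42,783.0161
  Σ                  1,144.6593     6,626.1534      49,459.0564
P = 1,144.6593; D_Mac = 5.78876 yrs; D_mod = 5.51310 yrs; C = 39.19142.
Duration effect: -5.51310 × (-0.017) = +0.093723
Convexity effect: 0.5 × 39.19142 × (-0.017)² = +0.0056632
ΔP/P ≈ +0.093723 + 0.0056632 = +0.099386 = +9.9386%.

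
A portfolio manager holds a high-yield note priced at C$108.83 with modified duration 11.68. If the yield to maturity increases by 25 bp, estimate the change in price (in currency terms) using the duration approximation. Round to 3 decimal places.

Duration approximation: ΔP/P ≈ -D_mod · Δy = -11.68 × (+0.0025) = -0.029200.
ΔP ≈ 108.83 × (-0.029200) = -3.177836.

-C$3.178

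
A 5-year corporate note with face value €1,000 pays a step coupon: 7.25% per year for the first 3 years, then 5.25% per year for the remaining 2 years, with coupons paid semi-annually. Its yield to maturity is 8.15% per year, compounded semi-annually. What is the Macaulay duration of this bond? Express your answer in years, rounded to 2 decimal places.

4.27 years

Periodic yield y = 0.04075. Discount each cash flow and weight by its period:
  t   CF        PV=CF/(1+0.04075)^t    t·PV
  1        36.25        34.8307        34.8307
  2        36.25        33.4669        66.9338
  3        36.25        32.1565        96.4695
  4        36.25        30.8974       123.5897
  5        36.25        29.6877       148.4383
  6        36.25        28.5253       171.1515
  7        26.25        19.8474       138.9320
  8        26.25        19.0703       152.5625
  9        26.25        18.3236       164.9127
  10    1,026.25       688.3178     6,883.1776
  Σ                    935.1235     7,980.9983
Price P = Σ PV = 935.1235.
Macaulay duration = Σ(t·PV) / P = 7,980.9983 / 935.1235 = 8.53470 half-year periods.
In years: 8.53470 / 2 = 4.26735 years.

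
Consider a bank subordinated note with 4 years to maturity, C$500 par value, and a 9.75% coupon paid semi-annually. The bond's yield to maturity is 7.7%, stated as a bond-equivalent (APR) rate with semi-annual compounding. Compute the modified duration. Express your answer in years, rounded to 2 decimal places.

3.30 years

Periodic yield y = 0.0385. First find Macaulay duration:
  t   CF        PV=CF/(1+0.0385)^t    t·PV
  1       24.375        23.4714        23.4714
  2       24.375        22.6012        45.2024
  3       24.375        21.7633        65.2900
  4       24.375        20.9565        83.8260
  5       24.375        20.1796       100.8979
  6       24.375        19.4315       116.5888
  7       24.375        18.7111       130.9776
  8      524.375       387.6055     3,100.8443
  Σ                    534.7200     3,667.0983
P = 534.7200; Macaulay duration = 3,667.0983 / 534.7200 = 6.85798 half-year periods = 3.42899 years.
Modified duration = D_Mac / (1 + y) = 3.42899 / 1.0385 = 3.30187 years.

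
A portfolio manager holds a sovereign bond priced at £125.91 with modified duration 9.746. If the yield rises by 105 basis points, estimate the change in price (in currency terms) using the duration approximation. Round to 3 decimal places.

Duration approximation: ΔP/P ≈ -D_mod · Δy = -9.746 × (+0.0105) = -0.102333.
ΔP ≈ 125.91 × (-0.102333) = -12.88474803.

-£12.885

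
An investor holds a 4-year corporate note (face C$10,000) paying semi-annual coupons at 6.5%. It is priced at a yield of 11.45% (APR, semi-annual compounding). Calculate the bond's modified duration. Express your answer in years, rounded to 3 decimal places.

3.350 years

Periodic yield y = 0.05725. First find Macaulay duration:
  t   CF        PV=CF/(1+0.05725)^t    t·PV
  1       325.00       307.4013       307.4013
  2       325.00       290.7555       581.5110
  3       325.00       275.0111       825.0334
  4       325.00       260.1193     1,040.4772
  5       325.00       246.0339     1,230.1693
  6       325.00       232.7112     1,396.2669
  7       325.00       220.1099     1,540.7690
  8    10,325.00     6,614.0658    52,912.5262
  Σ                  8,446.2079    59,834.1545
P = 8,446.2079; Macaulay duration = 59,834.1545 / 8,446.2079 = 7.08414 half-year periods = 3.54207 years.
Modified duration = D_Mac / (1 + y) = 3.54207 / 1.05725 = 3.35027 years.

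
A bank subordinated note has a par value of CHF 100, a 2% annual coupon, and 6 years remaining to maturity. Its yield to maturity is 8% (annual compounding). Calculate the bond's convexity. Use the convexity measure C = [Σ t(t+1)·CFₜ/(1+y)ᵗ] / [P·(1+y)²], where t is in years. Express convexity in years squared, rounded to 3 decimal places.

33.254

With y = 0.08:
  t   CF        PV=CF/(1+0.08)^t    t·PV        t(t+1)·PV
  1         2.00         1.8519         1.8519           3.7037
  2         2.00         1.7147         3.4294          10.2881
  3         2.00         1.5877         4.7630          19.0520
  4         2.00         1.4701         5.8802          29.4012
  5         2.00         1.3612         6.8058          40.8350
  6       102.00        64.2773       385.6638       2,699.6467
  Σ                     72.2627       408.3941       2,802.9266
P = 72.2627.
Convexity = Σ t(t+1)·PV / [P·(1+y)²] = 2,802.9266 / (72.2627 × 1.166400) = 33.25446.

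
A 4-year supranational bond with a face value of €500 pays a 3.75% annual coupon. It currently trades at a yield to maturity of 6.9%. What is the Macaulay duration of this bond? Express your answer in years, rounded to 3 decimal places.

3.774 years

Periodic yield y = 0.069. Discount each cash flow and weight by its year:
  t   CF        PV=CF/(1+0.069)^t    t·PV
  1        18.75        17.5398        17.5398
  2        18.75        16.4076        32.8153
  3        18.75        15.3486        46.0457
  4       518.75       397.2348     1,588.9392
  Σ                    446.5308     1,685.3400
Price P = Σ PV = 446.5308.
Macaulay duration = Σ(t·PV) / P = 1,685.3400 / 446.5308 = 3.77430 years.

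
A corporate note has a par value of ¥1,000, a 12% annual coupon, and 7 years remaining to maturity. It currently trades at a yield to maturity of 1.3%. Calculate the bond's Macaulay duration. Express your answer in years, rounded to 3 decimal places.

5.577 years

Periodic yield y = 0.013. Discount each cash flow and weight by its year:
  t   CF        PV=CF/(1+0.013)^t    t·PV
  1       120.00       118.4600       118.4600
  2       120.00       116.9398       233.8796
  3       120.00       115.4391       346.3173
  4       120.00       113.9576       455.8306
  5       120.00       112.4952       562.4760
  6       120.00       111.0515       666.3092
  7     1,120.00     1,023.1797     7,162.2577
  Σ                  1,711.5230     9,545.5305
Price P = Σ PV = 1,711.5230.
Macaulay duration = Σ(t·PV) / P = 9,545.5305 / 1,711.5230 = 5.57721 years.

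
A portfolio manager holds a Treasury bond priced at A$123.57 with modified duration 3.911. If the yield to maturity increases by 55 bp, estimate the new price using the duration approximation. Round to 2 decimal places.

A$120.91

Duration approximation: ΔP/P ≈ -D_mod · Δy = -3.911 × (+0.0055) = -0.0215105.
New price ≈ 123.57 × (1 - 0.0215105) = 120.911947515.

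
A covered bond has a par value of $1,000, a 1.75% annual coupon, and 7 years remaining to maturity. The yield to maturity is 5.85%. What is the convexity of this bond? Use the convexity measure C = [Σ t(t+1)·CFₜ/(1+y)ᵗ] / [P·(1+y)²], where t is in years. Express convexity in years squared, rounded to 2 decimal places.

With y = 0.0585:
  t   CF        PV=CF/(1+0.0585)^t    t·PV        t(t+1)·PV
  1        17.50        16.5328        16.5328          33.0657
  2        17.50        15.6191        31.2382          93.7147
  3        17.50        14.7559        44.2677         177.0707
  4        17.50        13.9404        55.7615         278.8076
  5        17.50        13.1699        65.8497         395.0981
  6        17.50        12.4421        74.6525         522.5672
  7     1,017.50       683.4368     4,784.0578      38,272.4627
  Σ                    769.8971     5,072.3602      39,772.7867
P = 769.8971.
Convexity = Σ t(t+1)·PV / [P·(1+y)²] = 39,772.7867 / (769.8971 × 1.120422) = 46.10751.

46.11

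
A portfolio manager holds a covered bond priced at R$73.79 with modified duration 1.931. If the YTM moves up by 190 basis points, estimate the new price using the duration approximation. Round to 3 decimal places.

Duration approximation: ΔP/P ≈ -D_mod · Δy = -1.931 × (+0.019) = -0.036689.
New price ≈ 73.79 × (1 - 0.036689) = 71.08271869.

R$71.083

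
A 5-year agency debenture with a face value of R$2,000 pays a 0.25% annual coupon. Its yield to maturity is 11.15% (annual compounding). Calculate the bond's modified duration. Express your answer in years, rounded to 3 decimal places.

Periodic yield y = 0.1115. First find Macaulay duration:
  t   CF        PV=CF/(1+0.1115)^t    t·PV
  1         5.00         4.4984         4.4984
  2         5.00         4.0472         8.0943
  3         5.00         3.6412        10.9235
  4         5.00         3.2759        13.1036
  5     2,005.00     1,181.8627     5,909.3137
  Σ                  1,197.3254     5,945.9336
P = 1,197.3254; Macaulay duration = 5,945.9336 / 1,197.3254 = 4.96601 years.
Modified duration = D_Mac / (1 + y) = 4.96601 / 1.1115 = 4.46785 years.

4.468 years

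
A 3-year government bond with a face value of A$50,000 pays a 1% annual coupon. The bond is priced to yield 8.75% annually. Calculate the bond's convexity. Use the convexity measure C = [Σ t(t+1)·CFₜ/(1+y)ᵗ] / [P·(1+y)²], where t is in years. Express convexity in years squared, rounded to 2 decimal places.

10.00

With y = 0.0875:
  t   CF        PV=CF/(1+0.0875)^t    t·PV        t(t+1)·PV
  1       500.00       459.7701       459.7701         919.5402
  2       500.00       422.7771       845.5542       2,536.6627
  3    50,500.00    39,264.8173   117,794.4520     471,177.8078
  Σ                 40,147.3646   119,099.7763     474,634.0108
P = 40,147.3646.
Convexity = Σ t(t+1)·PV / [P·(1+y)²] = 474,634.0108 / (40,147.3646 × 1.182656) = 9.99639.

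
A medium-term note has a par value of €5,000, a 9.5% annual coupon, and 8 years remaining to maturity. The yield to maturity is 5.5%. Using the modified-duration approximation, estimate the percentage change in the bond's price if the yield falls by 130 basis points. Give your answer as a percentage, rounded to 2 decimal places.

+7.62%

Periodic yield y = 0.055. Modified duration first:
  t   CF        PV=CF/(1+0.055)^t    t·PV
  1       475.00       450.2370       450.2370
  2       475.00       426.7649       853.5298
  3       475.00       404.5165     1,213.5495
  4       475.00       383.4280     1,533.7118
  5       475.00       363.4388     1,817.1941
  6       475.00       344.4918     2,066.9506
  7       475.00       326.5325     2,285.7274
  8     5,475.00     3,567.5038    28,540.0305
  Σ                  6,266.9132    38,760.9307
P = 6,266.9132; D_Mac = 6.18501 yrs; D_mod = 6.18501/(1+0.055) = 5.86257 yrs.
ΔP/P ≈ -D_mod · Δy = -5.86257 × (-0.013) = +0.076213 = +7.6213%.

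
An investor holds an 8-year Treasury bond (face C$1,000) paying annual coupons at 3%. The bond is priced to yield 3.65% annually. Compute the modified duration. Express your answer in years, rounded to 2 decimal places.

Periodic yield y = 0.0365. First find Macaulay duration:
  t   CF        PV=CF/(1+0.0365)^t    t·PV
  1        30.00        28.9436        28.9436
  2        30.00        27.9243        55.8486
  3        30.00        26.9410        80.8229
  4        30.00        25.9923       103.9690
  5        30.00        25.0770       125.3848
  6        30.00        24.1939       145.1632
  7        30.00        23.3419       163.3933
  8     1,030.00       773.1838     6,185.4708
  Σ                    955.5977     6,888.9962
P = 955.5977; Macaulay duration = 6,888.9962 / 955.5977 = 7.20910 years.
Modified duration = D_Mac / (1 + y) = 7.20910 / 1.0365 = 6.95523 years.

6.96 years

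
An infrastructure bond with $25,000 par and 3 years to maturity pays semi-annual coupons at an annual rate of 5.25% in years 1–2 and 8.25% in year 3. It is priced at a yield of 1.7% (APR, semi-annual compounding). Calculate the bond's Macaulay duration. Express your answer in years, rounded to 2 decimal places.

Periodic yield y = 0.0085. Discount each cash flow and weight by its period:
  t   CF        PV=CF/(1+0.0085)^t    t·PV
  1       656.25       650.7189       650.7189
  2       656.25       645.2344     1,290.4688
  3       656.25       639.7961     1,919.3884
  4       656.25       634.4037     2,537.6148
  5     1,031.25       988.5177     4,942.5885
  6    26,031.25    24,742.2738   148,453.6425
  Σ                 28,300.9446   159,794.4219
Price P = Σ PV = 28,300.9446.
Macaulay duration = Σ(t·PV) / P = 159,794.4219 / 28,300.9446 = 5.64626 half-year periods.
In years: 5.64626 / 2 = 2.82313 years.

2.82 years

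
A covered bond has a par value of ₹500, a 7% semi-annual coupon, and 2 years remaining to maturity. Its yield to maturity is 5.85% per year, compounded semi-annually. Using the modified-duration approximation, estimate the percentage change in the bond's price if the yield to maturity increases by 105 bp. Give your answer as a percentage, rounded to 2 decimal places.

Periodic yield y = 0.02925. Modified duration first:
  t   CF        PV=CF/(1+0.02925)^t    t·PV
  1        17.50        17.0027        17.0027
  2        17.50        16.5195        33.0390
  3        17.50        16.0500        48.1500
  4       517.50       461.1337     1,844.5348
  Σ                    510.7059     1,942.7264
P = 510.7059; D_Mac = 3.80400 half-year periods = 1.90200 yrs; D_mod = 1.90200/(1+0.02925) = 1.84795 yrs.
ΔP/P ≈ -D_mod · Δy = -1.84795 × (+0.0105) = -0.019403 = -1.9403%.

-1.94%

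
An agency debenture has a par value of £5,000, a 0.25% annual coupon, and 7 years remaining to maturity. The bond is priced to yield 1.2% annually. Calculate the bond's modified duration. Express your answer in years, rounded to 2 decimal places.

Periodic yield y = 0.012. First find Macaulay duration:
  t   CF        PV=CF/(1+0.012)^t    t·PV
  1        12.50        12.3518        12.3518
  2        12.50        12.2053        24.4106
  3        12.50        12.0606        36.1818
  4        12.50        11.9176        47.6703
  5        12.50        11.7763        58.8813
  6        12.50        11.6366        69.8197
  7     5,012.50     4,610.9541    32,276.6786
  Σ                  4,682.9022    32,525.9942
P = 4,682.9022; Macaulay duration = 32,525.9942 / 4,682.9022 = 6.94569 years.
Modified duration = D_Mac / (1 + y) = 6.94569 / 1.012 = 6.86333 years.

6.86 years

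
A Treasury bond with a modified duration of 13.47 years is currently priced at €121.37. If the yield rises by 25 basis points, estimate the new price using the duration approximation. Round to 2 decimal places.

Duration approximation: ΔP/P ≈ -D_mod · Δy = -13.47 × (+0.0025) = -0.033675.
New price ≈ 121.37 × (1 - 0.033675) = 117.28286525.

€117.28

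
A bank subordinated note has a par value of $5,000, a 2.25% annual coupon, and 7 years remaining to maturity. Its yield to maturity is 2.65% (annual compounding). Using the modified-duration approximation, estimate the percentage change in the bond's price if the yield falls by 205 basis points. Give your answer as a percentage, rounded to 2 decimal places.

+13.08%

Periodic yield y = 0.0265. Modified duration first:
  t   CF        PV=CF/(1+0.0265)^t    t·PV
  1       112.50       109.5957       109.5957
  2       112.50       106.7664       213.5328
  3       112.50       104.0101       312.0304
  4       112.50       101.3250       405.3001
  5       112.50        98.7092       493.5461
  6       112.50        96.1610       576.9658
  7     5,112.50     4,257.1666    29,800.1661
  Σ                  4,873.7341    31,911.1371
P = 4,873.7341; D_Mac = 6.54757 yrs; D_mod = 6.54757/(1+0.0265) = 6.37854 yrs.
ΔP/P ≈ -D_mod · Δy = -6.37854 × (-0.0205) = +0.130760 = +13.0760%.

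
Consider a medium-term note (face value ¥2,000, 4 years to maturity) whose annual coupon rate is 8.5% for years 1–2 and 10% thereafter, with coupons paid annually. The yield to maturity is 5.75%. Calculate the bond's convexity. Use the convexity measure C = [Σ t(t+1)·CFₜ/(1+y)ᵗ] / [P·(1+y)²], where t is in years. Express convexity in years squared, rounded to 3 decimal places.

15.341

With y = 0.0575:
  t   CF        PV=CF/(1+0.0575)^t    t·PV        t(t+1)·PV
  1       170.00       160.7565       160.7565         321.5130
  2       170.00       152.0156       304.0312         912.0936
  3       200.00       169.1176       507.3529       2,029.4115
  4     2,200.00     1,759.1431     7,036.5725      35,182.8626
  Σ                  2,241.0329     8,008.7131      38,445.8807
P = 2,241.0329.
Convexity = Σ t(t+1)·PV / [P·(1+y)²] = 38,445.8807 / (2,241.0329 × 1.118306) = 15.34055.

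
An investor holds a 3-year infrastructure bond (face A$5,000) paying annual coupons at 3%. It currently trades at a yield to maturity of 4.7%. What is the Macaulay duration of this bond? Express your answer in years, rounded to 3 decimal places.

Periodic yield y = 0.047. Discount each cash flow and weight by its year:
  t   CF        PV=CF/(1+0.047)^t    t·PV
  1       150.00       143.2665       143.2665
  2       150.00       136.8352       273.6704
  3     5,150.00     4,487.1148    13,461.3445
  Σ                  4,767.2165    13,878.2814
Price P = Σ PV = 4,767.2165.
Macaulay duration = Σ(t·PV) / P = 13,878.2814 / 4,767.2165 = 2.91119 years.

2.911 years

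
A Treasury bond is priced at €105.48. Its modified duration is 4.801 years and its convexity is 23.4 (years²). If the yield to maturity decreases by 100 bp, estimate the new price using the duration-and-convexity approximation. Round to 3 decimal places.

€110.668

Duration effect: -D_mod·Δy = -4.801 × (-0.01) = +0.048010
Convexity effect: ½·C·(Δy)² = 0.5 × 23.4 × (-0.01)² = +0.0011700
ΔP/P ≈ +0.048010 + 0.0011700 = +0.049180
New price ≈ 105.48 × (1 + 0.049180) = 110.6675064.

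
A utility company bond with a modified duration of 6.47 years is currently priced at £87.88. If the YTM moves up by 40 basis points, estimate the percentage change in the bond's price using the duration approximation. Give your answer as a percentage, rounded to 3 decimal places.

-2.588%

Duration approximation: ΔP/P ≈ -D_mod · Δy = -6.47 × (+0.004) = -0.025880.
As a percentage: -2.5880%.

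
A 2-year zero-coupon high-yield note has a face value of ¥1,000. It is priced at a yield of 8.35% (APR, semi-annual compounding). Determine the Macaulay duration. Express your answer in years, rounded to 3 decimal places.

2.000 years

A zero-coupon bond has a single cash flow at maturity, so its Macaulay duration equals its maturity: 2 years.
(Equivalently: 4 semi-annual periods ÷ 2 = 2 years.)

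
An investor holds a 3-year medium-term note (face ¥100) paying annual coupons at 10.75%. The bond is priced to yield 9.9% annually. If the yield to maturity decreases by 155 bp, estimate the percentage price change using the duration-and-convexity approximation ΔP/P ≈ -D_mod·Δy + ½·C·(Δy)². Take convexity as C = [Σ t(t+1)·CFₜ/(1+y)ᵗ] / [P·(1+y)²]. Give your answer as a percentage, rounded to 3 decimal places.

+3.943%

With y = 0.099:
  t   CF        PV=CF/(1+0.099)^t    t·PV        t(t+1)·PV
  1        10.75         9.7816         9.7816          19.5632
  2        10.75         8.9005        17.8009          53.4028
  3       110.75        83.4355       250.3064       1,001.2255
  Σ                    102.1176       277.8889       1,074.1916
P = 102.1176; D_Mac = 2.72127 yrs; D_mod = 2.47613 yrs; C = 8.70935.
Duration effect: -2.47613 × (-0.0155) = +0.038380
Convexity effect: 0.5 × 8.70935 × (-0.0155)² = +0.0010462
ΔP/P ≈ +0.038380 + 0.0010462 = +0.039426 = +3.9426%.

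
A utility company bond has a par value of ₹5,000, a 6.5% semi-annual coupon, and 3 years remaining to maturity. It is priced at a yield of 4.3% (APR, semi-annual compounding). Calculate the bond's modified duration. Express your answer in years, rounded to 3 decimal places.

2.723 years

Periodic yield y = 0.0215. First find Macaulay duration:
  t   CF        PV=CF/(1+0.0215)^t    t·PV
  1       162.50       159.0798       159.0798
  2       162.50       155.7316       311.4631
  3       162.50       152.4538       457.3614
  4       162.50       149.2450       596.9801
  5       162.50       146.1038       730.5190
  6     5,162.50     4,543.9112    27,263.4674
  Σ                  5,306.5252    29,518.8708
P = 5,306.5252; Macaulay duration = 29,518.8708 / 5,306.5252 = 5.56275 half-year periods = 2.78137 years.
Modified duration = D_Mac / (1 + y) = 2.78137 / 1.0215 = 2.72283 years.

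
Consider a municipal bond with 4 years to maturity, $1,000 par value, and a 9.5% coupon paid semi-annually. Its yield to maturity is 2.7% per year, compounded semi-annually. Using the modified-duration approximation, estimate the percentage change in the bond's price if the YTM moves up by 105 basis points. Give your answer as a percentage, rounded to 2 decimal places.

-3.62%

Periodic yield y = 0.0135. Modified duration first:
  t   CF        PV=CF/(1+0.0135)^t    t·PV
  1        47.50        46.8673        46.8673
  2        47.50        46.2430        92.4860
  3        47.50        45.6270       136.8811
  4        47.50        45.0193       180.0771
  5        47.50        44.4196       222.0981
  6        47.50        43.8279       262.9677
  7        47.50        43.2441       302.7090
  8     1,047.50       940.9445     7,527.5560
  Σ                  1,256.1928     8,771.6424
P = 1,256.1928; D_Mac = 6.98272 half-year periods = 3.49136 yrs; D_mod = 3.49136/(1+0.0135) = 3.44485 yrs.
ΔP/P ≈ -D_mod · Δy = -3.44485 × (+0.0105) = -0.036171 = -3.6171%.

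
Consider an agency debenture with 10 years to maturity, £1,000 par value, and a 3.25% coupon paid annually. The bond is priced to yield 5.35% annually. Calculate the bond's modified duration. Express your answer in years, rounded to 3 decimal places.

8.119 years

Periodic yield y = 0.0535. First find Macaulay duration:
  t   CF        PV=CF/(1+0.0535)^t    t·PV
  1        32.50        30.8495        30.8495
  2        32.50        29.2829        58.5658
  3        32.50        27.7958        83.3875
  4        32.50        26.3843       105.5371
  5        32.50        25.0444       125.2220
  6        32.50        23.7726       142.6354
  7        32.50        22.5653       157.9573
  8        32.50        21.4194       171.3551
  9        32.50        20.3316       182.9848
  10    1,032.50       613.1188     6,131.1884
  Σ                    840.5647     7,189.6830
P = 840.5647; Macaulay duration = 7,189.6830 / 840.5647 = 8.55340 years.
Modified duration = D_Mac / (1 + y) = 8.55340 / 1.0535 = 8.11903 years.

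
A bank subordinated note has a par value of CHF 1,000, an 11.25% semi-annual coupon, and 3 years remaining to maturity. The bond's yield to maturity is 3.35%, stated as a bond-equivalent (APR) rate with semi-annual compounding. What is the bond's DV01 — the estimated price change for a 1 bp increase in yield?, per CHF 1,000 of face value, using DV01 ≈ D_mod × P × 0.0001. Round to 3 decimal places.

Periodic yield y = 0.01675.
  t   CF        PV=CF/(1+0.01675)^t    t·PV
  1        56.25        55.3233        55.3233
  2        56.25        54.4119       108.8239
  3        56.25        53.5155       160.5466
  4        56.25        52.6339       210.5357
  5        56.25        51.7668       258.8342
  6     1,056.25       956.0523     5,736.3136
  Σ                  1,223.7039     6,530.3774
P = 1,223.7039; D_Mac = 5.33657 half-year periods = 2.66828 yrs; D_mod = 2.62433 yrs.
DV01 ≈ 2.62433 × 1,223.7039 × 0.0001 = 0.321140.

CHF 0.321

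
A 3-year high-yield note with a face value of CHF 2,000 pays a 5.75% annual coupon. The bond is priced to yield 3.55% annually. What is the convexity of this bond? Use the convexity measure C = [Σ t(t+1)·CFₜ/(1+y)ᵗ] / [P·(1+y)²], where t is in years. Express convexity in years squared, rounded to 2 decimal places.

10.42

With y = 0.0355:
  t   CF        PV=CF/(1+0.0355)^t    t·PV        t(t+1)·PV
  1       115.00       111.0575       111.0575         222.1149
  2       115.00       107.2501       214.5002         643.5005
  3     2,115.00     1,904.8468     5,714.5405      22,858.1621
  Σ                  2,123.1544     6,040.0981      23,723.7775
P = 2,123.1544.
Convexity = Σ t(t+1)·PV / [P·(1+y)²] = 23,723.7775 / (2,123.1544 × 1.072260) = 10.42082.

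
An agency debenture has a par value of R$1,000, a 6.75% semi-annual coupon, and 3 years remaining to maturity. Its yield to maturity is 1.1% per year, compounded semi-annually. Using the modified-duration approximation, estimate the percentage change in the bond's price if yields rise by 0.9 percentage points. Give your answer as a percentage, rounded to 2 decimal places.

Periodic yield y = 0.0055. Modified duration first:
  t   CF        PV=CF/(1+0.0055)^t    t·PV
  1        33.75        33.5654        33.5654
  2        33.75        33.3818        66.7636
  3        33.75        33.1992        99.5976
  4        33.75        33.0176       132.0704
  5        33.75        32.8370       164.1850
  6     1,033.75     1,000.2834     6,001.7006
  Σ                  1,166.2844     6,497.8825
P = 1,166.2844; D_Mac = 5.57144 half-year periods = 2.78572 yrs; D_mod = 2.78572/(1+0.0055) = 2.77048 yrs.
ΔP/P ≈ -D_mod · Δy = -2.77048 × (+0.009) = -0.024934 = -2.4934%.

-2.49%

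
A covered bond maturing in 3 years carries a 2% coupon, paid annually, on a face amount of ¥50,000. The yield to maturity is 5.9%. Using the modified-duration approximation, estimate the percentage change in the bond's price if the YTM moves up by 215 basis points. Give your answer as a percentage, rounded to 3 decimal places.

Periodic yield y = 0.059. Modified duration first:
  t   CF        PV=CF/(1+0.059)^t    t·PV
  1     1,000.00       944.2871       944.2871
  2     1,000.00       891.6781     1,783.3561
  3    51,000.00    42,942.0028   128,826.0084
  Σ                 44,777.9679   131,553.6515
P = 44,777.9679; D_Mac = 2.93791 yrs; D_mod = 2.93791/(1+0.059) = 2.77423 yrs.
ΔP/P ≈ -D_mod · Δy = -2.77423 × (+0.0215) = -0.059646 = -5.9646%.

-5.965%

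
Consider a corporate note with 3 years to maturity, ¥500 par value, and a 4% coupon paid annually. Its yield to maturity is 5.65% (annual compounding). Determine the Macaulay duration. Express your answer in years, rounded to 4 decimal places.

2.8833 years

Periodic yield y = 0.0565. Discount each cash flow and weight by its year:
  t   CF        PV=CF/(1+0.0565)^t    t·PV
  1        20.00        18.9304        18.9304
  2        20.00        17.9181        35.8361
  3       520.00       440.9556     1,322.8667
  Σ                    477.8041     1,377.6333
Price P = Σ PV = 477.8041.
Macaulay duration = Σ(t·PV) / P = 1,377.6333 / 477.8041 = 2.88326 years.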